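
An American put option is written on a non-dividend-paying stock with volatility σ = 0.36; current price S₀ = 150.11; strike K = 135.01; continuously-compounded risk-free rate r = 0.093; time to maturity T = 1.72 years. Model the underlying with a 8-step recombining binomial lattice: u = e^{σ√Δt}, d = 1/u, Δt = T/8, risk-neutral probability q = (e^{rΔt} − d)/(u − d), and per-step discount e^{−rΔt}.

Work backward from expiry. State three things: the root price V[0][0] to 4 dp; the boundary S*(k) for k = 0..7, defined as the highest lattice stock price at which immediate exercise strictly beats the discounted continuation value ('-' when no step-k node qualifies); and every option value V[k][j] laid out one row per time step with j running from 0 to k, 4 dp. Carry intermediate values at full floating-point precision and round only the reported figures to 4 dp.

price = 12.7349
boundary = - - - 90.9757 76.9894 90.9757 107.5029 90.9757
tree:
12.7349
19.8561 6.6199
30.0678 11.1495 2.6727
44.0343 18.2732 4.9704 0.6436
58.0206 28.9600 9.0638 1.3640 0.0000
69.8567 44.0343 16.0939 2.8904 0.0000 0.0000
79.8732 58.0206 27.5071 6.1253 0.0000 0.0000 0.0000
88.3498 69.8567 44.0343 12.9803 0.0000 0.0000 0.0000 0.0000
95.5232 79.8732 58.0206 27.5071 0.0000 0.0000 0.0000 0.0000 0.0000

params: Δt=0.21500 u=1.18167 d=0.84626 q=0.51858 e^(-rΔt)=0.98020
t_8 payoffs: 95.5232 79.8732 58.0206 27.5071 0.0000 0.0000 0.0000 0.0000 0.0000
t_7: node(7,0) S=46.6602 payoff=88.3498 vs cont=85.6770 → 88.3498 [stop]  node(7,1) S=65.1533 payoff=69.8567 vs cont=67.1840 → 69.8567 [stop]  node(7,2) S=90.9757 payoff=44.0343 vs cont=41.3615 → 44.0343 [stop]  node(7,3) S=127.0325 payoff=7.9775 vs cont=12.9803 → 12.9803 [wait]  node(7,4) S=177.3799 payoff=0.0000 vs cont=0.0000 → 0.0000 [wait]  node(7,5) S=247.6815 payoff=0.0000 vs cont=0.0000 → 0.0000 [wait]  node(7,6) S=345.8462 payoff=0.0000 vs cont=0.0000 → 0.0000 [wait]  node(7,7) S=482.9168 payoff=0.0000 vs cont=0.0000 → 0.0000 [wait]  ⇒ S*(7)=90.9757
t_6: node(6,0) S=55.1368 payoff=79.8732 vs cont=77.2005 → 79.8732 [stop]  node(6,1) S=76.9894 payoff=58.0206 vs cont=55.3479 → 58.0206 [stop]  node(6,2) S=107.5029 payoff=27.5071 vs cont=27.3774 → 27.5071 [stop]  node(6,3) S=150.1100 payoff=0.0000 vs cont=6.1253 → 6.1253 [wait]  node(6,4) S=209.6037 payoff=0.0000 vs cont=0.0000 → 0.0000 [wait]  node(6,5) S=292.6768 payoff=0.0000 vs cont=0.0000 → 0.0000 [wait]  node(6,6) S=408.6746 payoff=0.0000 vs cont=0.0000 → 0.0000 [wait]  ⇒ S*(6)=107.5029
t_5: node(5,0) S=65.1533 payoff=69.8567 vs cont=67.1840 → 69.8567 [stop]  node(5,1) S=90.9757 payoff=44.0343 vs cont=41.3615 → 44.0343 [stop]  node(5,2) S=127.0325 payoff=7.9775 vs cont=16.0939 → 16.0939 [wait]  node(5,3) S=177.3799 payoff=0.0000 vs cont=2.8904 → 2.8904 [wait]  node(5,4) S=247.6815 payoff=0.0000 vs cont=0.0000 → 0.0000 [wait]  node(5,5) S=345.8462 payoff=0.0000 vs cont=0.0000 → 0.0000 [wait]  ⇒ S*(5)=90.9757
t_4: node(4,0) S=76.9894 payoff=58.0206 vs cont=55.3479 → 58.0206 [stop]  node(4,1) S=107.5029 payoff=27.5071 vs cont=28.9600 → 28.9600 [wait]  node(4,2) S=150.1100 payoff=0.0000 vs cont=9.0638 → 9.0638 [wait]  node(4,3) S=209.6037 payoff=0.0000 vs cont=1.3640 → 1.3640 [wait]  node(4,4) S=292.6768 payoff=0.0000 vs cont=0.0000 → 0.0000 [wait]  ⇒ S*(4)=76.9894
t_3: node(3,0) S=90.9757 payoff=44.0343 vs cont=42.1001 → 44.0343 [stop]  node(3,1) S=127.0325 payoff=7.9775 vs cont=18.2732 → 18.2732 [wait]  node(3,2) S=177.3799 payoff=0.0000 vs cont=4.9704 → 4.9704 [wait]  node(3,3) S=247.6815 payoff=0.0000 vs cont=0.6436 → 0.6436 [wait]  ⇒ S*(3)=90.9757
t_2: node(2,0) S=107.5029 payoff=27.5071 vs cont=30.0678 → 30.0678 [wait]  node(2,1) S=150.1100 payoff=0.0000 vs cont=11.1495 → 11.1495 [wait]  node(2,2) S=209.6037 payoff=0.0000 vs cont=2.6727 → 2.6727 [wait]  ⇒ S*(2)=-
t_1: node(1,0) S=127.0325 payoff=7.9775 vs cont=19.8561 → 19.8561 [wait]  node(1,1) S=177.3799 payoff=0.0000 vs cont=6.6199 → 6.6199 [wait]  ⇒ S*(1)=-
t_0: node(0,0) S=150.1100 payoff=0.0000 vs cont=12.7349 → 12.7349 [wait]  ⇒ S*(0)=-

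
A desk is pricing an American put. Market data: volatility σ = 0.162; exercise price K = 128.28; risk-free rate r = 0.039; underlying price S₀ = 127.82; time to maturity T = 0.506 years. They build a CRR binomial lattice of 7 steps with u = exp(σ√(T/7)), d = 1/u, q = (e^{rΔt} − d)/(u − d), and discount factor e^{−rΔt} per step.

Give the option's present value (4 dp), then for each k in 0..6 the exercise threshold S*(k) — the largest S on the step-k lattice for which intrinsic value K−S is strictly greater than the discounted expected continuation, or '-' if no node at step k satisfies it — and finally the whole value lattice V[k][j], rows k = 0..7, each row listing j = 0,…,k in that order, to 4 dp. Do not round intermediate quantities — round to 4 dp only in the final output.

price = 5.2755
boundary = - - - 112.1634 107.3830 112.1634 117.1567
tree:
5.2755
7.9363 2.8627
11.5352 4.6772 1.2135
16.1166 7.3943 2.2095 0.3062
20.8970 11.2123 3.9313 0.6417 0.0000
25.4737 16.1166 6.7733 1.3450 0.0000 0.0000
29.8554 20.8970 11.1233 2.8188 0.0000 0.0000 0.0000
34.0503 25.4737 16.1166 5.9077 0.0000 0.0000 0.0000 0.0000

params: Δt=0.07229 u=1.04452 d=0.95738 q=0.52151 e^(-rΔt)=0.99718
t_7 payoffs: 34.0503 25.4737 16.1166 5.9077 0.0000 0.0000 0.0000 0.0000
t_6: node(6,0) S=98.4246 payoff=29.8554 vs cont=29.4942 → 29.8554 [stop]  node(6,1) S=107.3830 payoff=20.8970 vs cont=20.5359 → 20.8970 [stop]  node(6,2) S=117.1567 payoff=11.1233 vs cont=10.7622 → 11.1233 [stop]  node(6,3) S=127.8200 payoff=0.4600 vs cont=2.8188 → 2.8188 [wait]  node(6,4) S=139.4538 payoff=0.0000 vs cont=0.0000 → 0.0000 [wait]  node(6,5) S=152.1466 payoff=0.0000 vs cont=0.0000 → 0.0000 [wait]  node(6,6) S=165.9946 payoff=0.0000 vs cont=0.0000 → 0.0000 [wait]  ⇒ S*(6)=117.1567
t_5: node(5,0) S=102.8063 payoff=25.4737 vs cont=25.1126 → 25.4737 [stop]  node(5,1) S=112.1634 payoff=16.1166 vs cont=15.7554 → 16.1166 [stop]  node(5,2) S=122.3723 payoff=5.9077 vs cont=6.7733 → 6.7733 [wait]  node(5,3) S=133.5103 payoff=0.0000 vs cont=1.3450 → 1.3450 [wait]  node(5,4) S=145.6620 payoff=0.0000 vs cont=0.0000 → 0.0000 [wait]  node(5,5) S=158.9198 payoff=0.0000 vs cont=0.0000 → 0.0000 [wait]  ⇒ S*(5)=112.1634
t_4: node(4,0) S=107.3830 payoff=20.8970 vs cont=20.5359 → 20.8970 [stop]  node(4,1) S=117.1567 payoff=11.1233 vs cont=11.2123 → 11.2123 [wait]  node(4,2) S=127.8200 payoff=0.4600 vs cont=3.9313 → 3.9313 [wait]  node(4,3) S=139.4538 payoff=0.0000 vs cont=0.6417 → 0.6417 [wait]  node(4,4) S=152.1466 payoff=0.0000 vs cont=0.0000 → 0.0000 [wait]  ⇒ S*(4)=107.3830
t_3: node(3,0) S=112.1634 payoff=16.1166 vs cont=15.8017 → 16.1166 [stop]  node(3,1) S=122.3723 payoff=5.9077 vs cont=7.3943 → 7.3943 [wait]  node(3,2) S=133.5103 payoff=0.0000 vs cont=2.2095 → 2.2095 [wait]  node(3,3) S=145.6620 payoff=0.0000 vs cont=0.3062 → 0.3062 [wait]  ⇒ S*(3)=112.1634
t_2: node(2,0) S=117.1567 payoff=11.1233 vs cont=11.5352 → 11.5352 [wait]  node(2,1) S=127.8200 payoff=0.4600 vs cont=4.6772 → 4.6772 [wait]  node(2,2) S=139.4538 payoff=0.0000 vs cont=1.2135 → 1.2135 [wait]  ⇒ S*(2)=-
t_1: node(1,0) S=122.3723 payoff=5.9077 vs cont=7.9363 → 7.9363 [wait]  node(1,1) S=133.5103 payoff=0.0000 vs cont=2.8627 → 2.8627 [wait]  ⇒ S*(1)=-
t_0: node(0,0) S=127.8200 payoff=0.4600 vs cont=5.2755 → 5.2755 [wait]  ⇒ S*(0)=-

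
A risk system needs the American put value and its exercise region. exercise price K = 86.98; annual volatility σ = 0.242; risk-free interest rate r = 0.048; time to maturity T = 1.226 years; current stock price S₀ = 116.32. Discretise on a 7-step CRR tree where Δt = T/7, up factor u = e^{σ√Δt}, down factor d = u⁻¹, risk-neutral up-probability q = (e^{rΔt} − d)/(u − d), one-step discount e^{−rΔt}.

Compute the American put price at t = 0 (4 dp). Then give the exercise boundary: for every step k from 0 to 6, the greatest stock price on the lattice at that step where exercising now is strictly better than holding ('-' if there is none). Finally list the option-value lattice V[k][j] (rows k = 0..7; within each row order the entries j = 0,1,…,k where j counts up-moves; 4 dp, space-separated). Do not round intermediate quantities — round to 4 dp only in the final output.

Δt=0.17514, u=1.10658, d=0.90368, q=0.51631, disc=e^(-rΔt)=0.99163
k=7 terminal: V=max(K-S,0) → 29.7313 16.8775 1.1376 0.0000 0.0000 0.0000 0.0000 0.0000
k=6: j=0 S=63.3504 intr=23.6296 cont=22.9014 V=23.6296[EX]; j=1 S=77.5743 intr=9.4057 cont=8.6775 V=9.4057[EX]; j=2 S=94.9918 intr=0.0000 cont=0.5456 V=0.5456[hold]; j=3 S=116.3200 intr=0.0000 cont=0.0000 V=0.0000[hold]; j=4 S=142.4369 intr=0.0000 cont=0.0000 V=0.0000[hold]; j=5 S=174.4178 intr=0.0000 cont=0.0000 V=0.0000[hold]; j=6 S=213.5793 intr=0.0000 cont=0.0000 V=0.0000[hold]  S*(6)=77.5743
k=5: j=0 S=70.1025 intr=16.8775 cont=16.1493 V=16.8775[EX]; j=1 S=85.8424 intr=1.1376 cont=4.7907 V=4.7907[hold]; j=2 S=105.1164 intr=0.0000 cont=0.2617 V=0.2617[hold]; j=3 S=128.7178 intr=0.0000 cont=0.0000 V=0.0000[hold]; j=4 S=157.6183 intr=0.0000 cont=0.0000 V=0.0000[hold]; j=5 S=193.0079 intr=0.0000 cont=0.0000 V=0.0000[hold]  S*(5)=70.1025
k=4: j=0 S=77.5743 intr=9.4057 cont=10.5479 V=10.5479[hold]; j=1 S=94.9918 intr=0.0000 cont=2.4318 V=2.4318[hold]; j=2 S=116.3200 intr=0.0000 cont=0.1255 V=0.1255[hold]; j=3 S=142.4369 intr=0.0000 cont=0.0000 V=0.0000[hold]; j=4 S=174.4178 intr=0.0000 cont=0.0000 V=0.0000[hold]  S*(4)=-
k=3: j=0 S=85.8424 intr=1.1376 cont=6.3042 V=6.3042[hold]; j=1 S=105.1164 intr=0.0000 cont=1.2307 V=1.2307[hold]; j=2 S=128.7178 intr=0.0000 cont=0.0602 V=0.0602[hold]; j=3 S=157.6183 intr=0.0000 cont=0.0000 V=0.0000[hold]  S*(3)=-
k=2: j=0 S=94.9918 intr=0.0000 cont=3.6539 V=3.6539[hold]; j=1 S=116.3200 intr=0.0000 cont=0.6211 V=0.6211[hold]; j=2 S=142.4369 intr=0.0000 cont=0.0289 V=0.0289[hold]  S*(2)=-
k=1: j=0 S=105.1164 intr=0.0000 cont=2.0705 V=2.0705[hold]; j=1 S=128.7178 intr=0.0000 cont=0.3127 V=0.3127[hold]  S*(1)=-
k=0: j=0 S=116.3200 intr=0.0000 cont=1.1532 V=1.1532[hold]  S*(0)=-

price = 1.1532
boundary = - - - - - 70.1025 77.5743
tree:
1.1532
2.0705 0.3127
3.6539 0.6211 0.0289
6.3042 1.2307 0.0602 0.0000
10.5479 2.4318 0.1255 0.0000 0.0000
16.8775 4.7907 0.2617 0.0000 0.0000 0.0000
23.6296 9.4057 0.5456 0.0000 0.0000 0.0000 0.0000
29.7313 16.8775 1.1376 0.0000 0.0000 0.0000 0.0000 0.0000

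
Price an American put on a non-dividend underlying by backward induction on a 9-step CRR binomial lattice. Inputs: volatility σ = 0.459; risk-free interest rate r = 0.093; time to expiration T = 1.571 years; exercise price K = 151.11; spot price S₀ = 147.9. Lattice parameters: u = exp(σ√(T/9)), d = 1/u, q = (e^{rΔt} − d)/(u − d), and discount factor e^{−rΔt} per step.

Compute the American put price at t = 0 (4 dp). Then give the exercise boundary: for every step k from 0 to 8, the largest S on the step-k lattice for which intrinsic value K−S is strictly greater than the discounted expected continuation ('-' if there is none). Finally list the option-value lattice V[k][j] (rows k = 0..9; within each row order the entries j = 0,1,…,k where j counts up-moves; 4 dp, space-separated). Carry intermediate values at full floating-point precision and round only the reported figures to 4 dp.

price = 26.9407
boundary = - - - 83.1984 68.6800 83.1984 100.7858 83.1984 100.7858
tree:
26.9407
37.7244 16.8137
51.3741 25.0257 8.9794
67.9116 36.1764 14.4602 3.6763
82.4300 50.5473 22.6897 6.5300 0.8822
94.4148 67.9116 34.4774 11.3960 1.7741 0.0000
104.3083 82.4300 50.3242 19.4264 3.5678 0.0000 0.0000
112.4753 94.4148 67.9116 32.0457 7.1751 0.0000 0.0000 0.0000
119.2172 104.3083 82.4300 50.3242 14.4296 0.0000 0.0000 0.0000 0.0000
124.7826 112.4753 94.4148 67.9116 29.0190 0.0000 0.0000 0.0000 0.0000 0.0000

Δt=0.17456  u=1.21139  d=0.82550  q=0.49461  discount=0.98390
step 9 (expiry): payoffs max(K−S,0) = 124.7826 112.4753 94.4148 67.9116 29.0190 0.0000 0.0000 0.0000 0.0000 0.0000
step 8: (k=8,j=0): S=31.8928, (K−S)⁺=119.2172, hold=116.7839 ⇒ V=119.2172 exercise | (k=8,j=1): S=46.8017, (K−S)⁺=104.3083, hold=101.8750 ⇒ V=104.3083 exercise | (k=8,j=2): S=68.6800, (K−S)⁺=82.4300, hold=79.9967 ⇒ V=82.4300 exercise | (k=8,j=3): S=100.7858, (K−S)⁺=50.3242, hold=47.8909 ⇒ V=50.3242 exercise | (k=8,j=4): S=147.9000, (K−S)⁺=3.2100, hold=14.4296 ⇒ V=14.4296 continue | (k=8,j=5): S=217.0386, (K−S)⁺=0.0000, hold=0.0000 ⇒ V=0.0000 continue | (k=8,j=6): S=318.4974, (K−S)⁺=0.0000, hold=0.0000 ⇒ V=0.0000 continue | (k=8,j=7): S=467.3850, (K−S)⁺=0.0000, hold=0.0000 ⇒ V=0.0000 continue | (k=8,j=8): S=685.8729, (K−S)⁺=0.0000, hold=0.0000 ⇒ V=0.0000 continue  boundary S*=100.7858
step 7: (k=7,j=0): S=38.6347, (K−S)⁺=112.4753, hold=110.0421 ⇒ V=112.4753 exercise | (k=7,j=1): S=56.6952, (K−S)⁺=94.4148, hold=91.9816 ⇒ V=94.4148 exercise | (k=7,j=2): S=83.1984, (K−S)⁺=67.9116, hold=65.4784 ⇒ V=67.9116 exercise | (k=7,j=3): S=122.0910, (K−S)⁺=29.0190, hold=32.0457 ⇒ V=32.0457 continue | (k=7,j=4): S=179.1648, (K−S)⁺=0.0000, hold=7.1751 ⇒ V=7.1751 continue | (k=7,j=5): S=262.9187, (K−S)⁺=0.0000, hold=0.0000 ⇒ V=0.0000 continue | (k=7,j=6): S=385.8250, (K−S)⁺=0.0000, hold=0.0000 ⇒ V=0.0000 continue | (k=7,j=7): S=566.1861, (K−S)⁺=0.0000, hold=0.0000 ⇒ V=0.0000 continue  boundary S*=83.1984
step 6: (k=6,j=0): S=46.8017, (K−S)⁺=104.3083, hold=101.8750 ⇒ V=104.3083 exercise | (k=6,j=1): S=68.6800, (K−S)⁺=82.4300, hold=79.9967 ⇒ V=82.4300 exercise | (k=6,j=2): S=100.7858, (K−S)⁺=50.3242, hold=49.3639 ⇒ V=50.3242 exercise | (k=6,j=3): S=147.9000, (K−S)⁺=3.2100, hold=19.4264 ⇒ V=19.4264 continue | (k=6,j=4): S=217.0386, (K−S)⁺=0.0000, hold=3.5678 ⇒ V=3.5678 continue | (k=6,j=5): S=318.4974, (K−S)⁺=0.0000, hold=0.0000 ⇒ V=0.0000 continue | (k=6,j=6): S=467.3850, (K−S)⁺=0.0000, hold=0.0000 ⇒ V=0.0000 continue  boundary S*=100.7858
step 5: (k=5,j=0): S=56.6952, (K−S)⁺=94.4148, hold=91.9816 ⇒ V=94.4148 exercise | (k=5,j=1): S=83.1984, (K−S)⁺=67.9116, hold=65.4784 ⇒ V=67.9116 exercise | (k=5,j=2): S=122.0910, (K−S)⁺=29.0190, hold=34.4774 ⇒ V=34.4774 continue | (k=5,j=3): S=179.1648, (K−S)⁺=0.0000, hold=11.3960 ⇒ V=11.3960 continue | (k=5,j=4): S=262.9187, (K−S)⁺=0.0000, hold=1.7741 ⇒ V=1.7741 continue | (k=5,j=5): S=385.8250, (K−S)⁺=0.0000, hold=0.0000 ⇒ V=0.0000 continue  boundary S*=83.1984
step 4: (k=4,j=0): S=68.6800, (K−S)⁺=82.4300, hold=79.9967 ⇒ V=82.4300 exercise | (k=4,j=1): S=100.7858, (K−S)⁺=50.3242, hold=50.5473 ⇒ V=50.5473 continue | (k=4,j=2): S=147.9000, (K−S)⁺=3.2100, hold=22.6897 ⇒ V=22.6897 continue | (k=4,j=3): S=217.0386, (K−S)⁺=0.0000, hold=6.5300 ⇒ V=6.5300 continue | (k=4,j=4): S=318.4974, (K−S)⁺=0.0000, hold=0.8822 ⇒ V=0.8822 continue  boundary S*=68.6800
step 3: (k=3,j=0): S=83.1984, (K−S)⁺=67.9116, hold=65.5869 ⇒ V=67.9116 exercise | (k=3,j=1): S=122.0910, (K−S)⁺=29.0190, hold=36.1764 ⇒ V=36.1764 continue | (k=3,j=2): S=179.1648, (K−S)⁺=0.0000, hold=14.4602 ⇒ V=14.4602 continue | (k=3,j=3): S=262.9187, (K−S)⁺=0.0000, hold=3.6763 ⇒ V=3.6763 continue  boundary S*=83.1984
step 2: (k=2,j=0): S=100.7858, (K−S)⁺=50.3242, hold=51.3741 ⇒ V=51.3741 continue | (k=2,j=1): S=147.9000, (K−S)⁺=3.2100, hold=25.0257 ⇒ V=25.0257 continue | (k=2,j=2): S=217.0386, (K−S)⁺=0.0000, hold=8.9794 ⇒ V=8.9794 continue  boundary S*=-
step 1: (k=1,j=0): S=122.0910, (K−S)⁺=29.0190, hold=37.7244 ⇒ V=37.7244 continue | (k=1,j=1): S=179.1648, (K−S)⁺=0.0000, hold=16.8137 ⇒ V=16.8137 continue  boundary S*=-
step 0: (k=0,j=0): S=147.9000, (K−S)⁺=3.2100, hold=26.9407 ⇒ V=26.9407 continue  boundary S*=-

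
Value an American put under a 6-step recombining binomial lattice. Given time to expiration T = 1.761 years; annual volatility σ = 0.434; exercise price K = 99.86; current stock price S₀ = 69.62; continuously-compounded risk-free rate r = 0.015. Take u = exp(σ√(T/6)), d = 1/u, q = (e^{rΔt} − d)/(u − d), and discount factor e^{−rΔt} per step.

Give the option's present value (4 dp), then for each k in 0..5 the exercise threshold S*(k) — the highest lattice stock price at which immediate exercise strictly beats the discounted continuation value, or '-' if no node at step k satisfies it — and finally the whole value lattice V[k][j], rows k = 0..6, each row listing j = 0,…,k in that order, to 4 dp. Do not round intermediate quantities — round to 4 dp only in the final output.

params: Δt=0.29350 u=1.26506 d=0.79047 q=0.45079 e^(-rΔt)=0.99561
t_6 payoffs: 82.8752 72.6778 56.3580 30.2400 0.0000 0.0000 0.0000
t_5: node(5,0) S=21.4868 payoff=78.3732 vs cont=77.9345 → 78.3732 [stop]  node(5,1) S=34.3872 payoff=65.4728 vs cont=65.0341 → 65.4728 [stop]  node(5,2) S=55.0328 payoff=44.8272 vs cont=44.3885 → 44.8272 [stop]  node(5,3) S=88.0737 payoff=11.7863 vs cont=16.5353 → 16.5353 [wait]  node(5,4) S=140.9519 payoff=0.0000 vs cont=0.0000 → 0.0000 [wait]  node(5,5) S=225.5774 payoff=0.0000 vs cont=0.0000 → 0.0000 [wait]  ⇒ S*(5)=55.0328
t_4: node(4,0) S=27.1822 payoff=72.6778 vs cont=72.2391 → 72.6778 [stop]  node(4,1) S=43.5020 payoff=56.3580 vs cont=55.9193 → 56.3580 [stop]  node(4,2) S=69.6200 payoff=30.2400 vs cont=31.9327 → 31.9327 [wait]  node(4,3) S=111.4188 payoff=0.0000 vs cont=9.0415 → 9.0415 [wait]  node(4,4) S=178.3131 payoff=0.0000 vs cont=0.0000 → 0.0000 [wait]  ⇒ S*(4)=43.5020
t_3: node(3,0) S=34.3872 payoff=65.4728 vs cont=65.0341 → 65.4728 [stop]  node(3,1) S=55.0328 payoff=44.8272 vs cont=45.1482 → 45.1482 [wait]  node(3,2) S=88.0737 payoff=11.7863 vs cont=21.5187 → 21.5187 [wait]  node(3,3) S=140.9519 payoff=0.0000 vs cont=4.9439 → 4.9439 [wait]  ⇒ S*(3)=34.3872
t_2: node(2,0) S=43.5020 payoff=56.3580 vs cont=56.0634 → 56.3580 [stop]  node(2,1) S=69.6200 payoff=30.2400 vs cont=34.3449 → 34.3449 [wait]  node(2,2) S=111.4188 payoff=0.0000 vs cont=13.9853 → 13.9853 [wait]  ⇒ S*(2)=43.5020
t_1: node(1,0) S=55.0328 payoff=44.8272 vs cont=46.2308 → 46.2308 [wait]  node(1,1) S=88.0737 payoff=11.7863 vs cont=25.0565 → 25.0565 [wait]  ⇒ S*(1)=-
t_0: node(0,0) S=69.6200 payoff=30.2400 vs cont=36.5246 → 36.5246 [wait]  ⇒ S*(0)=-

price = 36.5246
boundary = - - 43.5020 34.3872 43.5020 55.0328
tree:
36.5246
46.2308 25.0565
56.3580 34.3449 13.9853
65.4728 45.1482 21.5187 4.9439
72.6778 56.3580 31.9327 9.0415 0.0000
78.3732 65.4728 44.8272 16.5353 0.0000 0.0000
82.8752 72.6778 56.3580 30.2400 0.0000 0.0000 0.0000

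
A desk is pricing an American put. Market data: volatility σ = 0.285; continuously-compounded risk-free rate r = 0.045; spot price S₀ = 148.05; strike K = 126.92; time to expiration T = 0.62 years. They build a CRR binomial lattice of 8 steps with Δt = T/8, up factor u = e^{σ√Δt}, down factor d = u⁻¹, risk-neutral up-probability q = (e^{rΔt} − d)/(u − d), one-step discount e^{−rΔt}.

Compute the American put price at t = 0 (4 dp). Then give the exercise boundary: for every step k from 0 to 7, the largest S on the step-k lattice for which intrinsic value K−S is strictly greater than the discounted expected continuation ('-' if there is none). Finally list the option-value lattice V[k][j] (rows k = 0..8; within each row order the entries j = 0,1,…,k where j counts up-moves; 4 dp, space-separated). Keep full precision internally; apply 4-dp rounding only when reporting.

Δt=0.07750  u=1.08257  d=0.92373  q=0.50217  discount=0.99652
step 8 (expiry): payoffs max(K−S,0) = 48.4415 34.9460 19.1297 0.5936 0.0000 0.0000 0.0000 0.0000 0.0000
step 7: (k=7,j=0): S=84.9587, (K−S)⁺=41.9613, hold=41.5194 ⇒ V=41.9613 exercise | (k=7,j=1): S=99.5686, (K−S)⁺=27.3514, hold=26.9095 ⇒ V=27.3514 exercise | (k=7,j=2): S=116.6908, (K−S)⁺=10.2292, hold=9.7873 ⇒ V=10.2292 exercise | (k=7,j=3): S=136.7575, (K−S)⁺=0.0000, hold=0.2945 ⇒ V=0.2945 continue | (k=7,j=4): S=160.2749, (K−S)⁺=0.0000, hold=0.0000 ⇒ V=0.0000 continue | (k=7,j=5): S=187.8365, (K−S)⁺=0.0000, hold=0.0000 ⇒ V=0.0000 continue | (k=7,j=6): S=220.1377, (K−S)⁺=0.0000, hold=0.0000 ⇒ V=0.0000 continue | (k=7,j=7): S=257.9935, (K−S)⁺=0.0000, hold=0.0000 ⇒ V=0.0000 continue  boundary S*=116.6908
step 6: (k=6,j=0): S=91.9740, (K−S)⁺=34.9460, hold=34.5041 ⇒ V=34.9460 exercise | (k=6,j=1): S=107.7903, (K−S)⁺=19.1297, hold=18.6879 ⇒ V=19.1297 exercise | (k=6,j=2): S=126.3264, (K−S)⁺=0.5936, hold=5.2220 ⇒ V=5.2220 continue | (k=6,j=3): S=148.0500, (K−S)⁺=0.0000, hold=0.1461 ⇒ V=0.1461 continue | (k=6,j=4): S=173.5093, (K−S)⁺=0.0000, hold=0.0000 ⇒ V=0.0000 continue | (k=6,j=5): S=203.3467, (K−S)⁺=0.0000, hold=0.0000 ⇒ V=0.0000 continue | (k=6,j=6): S=238.3151, (K−S)⁺=0.0000, hold=0.0000 ⇒ V=0.0000 continue  boundary S*=107.7903
step 5: (k=5,j=0): S=99.5686, (K−S)⁺=27.3514, hold=26.9095 ⇒ V=27.3514 exercise | (k=5,j=1): S=116.6908, (K−S)⁺=10.2292, hold=12.1034 ⇒ V=12.1034 continue | (k=5,j=2): S=136.7575, (K−S)⁺=0.0000, hold=2.6638 ⇒ V=2.6638 continue | (k=5,j=3): S=160.2749, (K−S)⁺=0.0000, hold=0.0725 ⇒ V=0.0725 continue | (k=5,j=4): S=187.8365, (K−S)⁺=0.0000, hold=0.0000 ⇒ V=0.0000 continue | (k=5,j=5): S=220.1377, (K−S)⁺=0.0000, hold=0.0000 ⇒ V=0.0000 continue  boundary S*=99.5686
step 4: (k=4,j=0): S=107.7903, (K−S)⁺=19.1297, hold=19.6258 ⇒ V=19.6258 continue | (k=4,j=1): S=126.3264, (K−S)⁺=0.5936, hold=7.3375 ⇒ V=7.3375 continue | (k=4,j=2): S=148.0500, (K−S)⁺=0.0000, hold=1.3578 ⇒ V=1.3578 continue | (k=4,j=3): S=173.5093, (K−S)⁺=0.0000, hold=0.0360 ⇒ V=0.0360 continue | (k=4,j=4): S=203.3467, (K−S)⁺=0.0000, hold=0.0000 ⇒ V=0.0000 continue  boundary S*=-
step 3: (k=3,j=0): S=116.6908, (K−S)⁺=10.2292, hold=13.4081 ⇒ V=13.4081 continue | (k=3,j=1): S=136.7575, (K−S)⁺=0.0000, hold=4.3196 ⇒ V=4.3196 continue | (k=3,j=2): S=160.2749, (K−S)⁺=0.0000, hold=0.6916 ⇒ V=0.6916 continue | (k=3,j=3): S=187.8365, (K−S)⁺=0.0000, hold=0.0178 ⇒ V=0.0178 continue  boundary S*=-
step 2: (k=2,j=0): S=126.3264, (K−S)⁺=0.5936, hold=8.8134 ⇒ V=8.8134 continue | (k=2,j=1): S=148.0500, (K−S)⁺=0.0000, hold=2.4890 ⇒ V=2.4890 continue | (k=2,j=2): S=173.5093, (K−S)⁺=0.0000, hold=0.3520 ⇒ V=0.3520 continue  boundary S*=-
step 1: (k=1,j=0): S=136.7575, (K−S)⁺=0.0000, hold=5.6178 ⇒ V=5.6178 continue | (k=1,j=1): S=160.2749, (K−S)⁺=0.0000, hold=1.4109 ⇒ V=1.4109 continue  boundary S*=-
step 0: (k=0,j=0): S=148.0500, (K−S)⁺=0.0000, hold=3.4931 ⇒ V=3.4931 continue  boundary S*=-

price = 3.4931
boundary = - - - - - 99.5686 107.7903 116.6908
tree:
3.4931
5.6178 1.4109
8.8134 2.4890 0.3520
13.4081 4.3196 0.6916 0.0178
19.6258 7.3375 1.3578 0.0360 0.0000
27.3514 12.1034 2.6638 0.0725 0.0000 0.0000
34.9460 19.1297 5.2220 0.1461 0.0000 0.0000 0.0000
41.9613 27.3514 10.2292 0.2945 0.0000 0.0000 0.0000 0.0000
48.4415 34.9460 19.1297 0.5936 0.0000 0.0000 0.0000 0.0000 0.0000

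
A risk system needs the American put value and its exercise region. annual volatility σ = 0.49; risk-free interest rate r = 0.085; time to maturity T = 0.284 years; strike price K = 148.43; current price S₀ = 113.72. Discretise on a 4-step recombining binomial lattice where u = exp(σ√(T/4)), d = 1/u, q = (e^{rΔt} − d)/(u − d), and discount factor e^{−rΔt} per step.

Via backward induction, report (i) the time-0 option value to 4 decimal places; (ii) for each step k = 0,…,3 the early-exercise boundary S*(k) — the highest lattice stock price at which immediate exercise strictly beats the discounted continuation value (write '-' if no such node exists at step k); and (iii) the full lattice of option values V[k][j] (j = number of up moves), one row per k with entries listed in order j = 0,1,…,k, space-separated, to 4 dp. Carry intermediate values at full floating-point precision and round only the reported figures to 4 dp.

Δt=0.07100, u=1.13947, d=0.87760, q=0.49052, disc=e^(-rΔt)=0.99398
k=4 terminal: V=max(K-S,0) → 80.9736 60.8450 34.7100 0.7765 0.0000
k=3: j=0 S=76.8646 intr=71.5654 cont=70.6723 V=71.5654[EX]; j=1 S=99.8007 intr=48.6293 cont=47.7363 V=48.6293[EX]; j=2 S=129.5807 intr=18.8493 cont=17.9562 V=18.8493[EX]; j=3 S=168.2470 intr=0.0000 cont=0.3932 V=0.3932[hold]  S*(3)=129.5807
k=2: j=0 S=87.5850 intr=60.8450 cont=59.9519 V=60.8450[EX]; j=1 S=113.7200 intr=34.7100 cont=33.8169 V=34.7100[EX]; j=2 S=147.6535 intr=0.7765 cont=9.7373 V=9.7373[hold]  S*(2)=113.7200
k=1: j=0 S=99.8007 intr=48.6293 cont=47.7363 V=48.6293[EX]; j=1 S=129.5807 intr=18.8493 cont=22.3252 V=22.3252[hold]  S*(1)=99.8007
k=0: j=0 S=113.7200 intr=34.7100 cont=35.5117 V=35.5117[hold]  S*(0)=-

price = 35.5117
boundary = - 99.8007 113.7200 129.5807
tree:
35.5117
48.6293 22.3252
60.8450 34.7100 9.7373
71.5654 48.6293 18.8493 0.3932
80.9736 60.8450 34.7100 0.7765 0.0000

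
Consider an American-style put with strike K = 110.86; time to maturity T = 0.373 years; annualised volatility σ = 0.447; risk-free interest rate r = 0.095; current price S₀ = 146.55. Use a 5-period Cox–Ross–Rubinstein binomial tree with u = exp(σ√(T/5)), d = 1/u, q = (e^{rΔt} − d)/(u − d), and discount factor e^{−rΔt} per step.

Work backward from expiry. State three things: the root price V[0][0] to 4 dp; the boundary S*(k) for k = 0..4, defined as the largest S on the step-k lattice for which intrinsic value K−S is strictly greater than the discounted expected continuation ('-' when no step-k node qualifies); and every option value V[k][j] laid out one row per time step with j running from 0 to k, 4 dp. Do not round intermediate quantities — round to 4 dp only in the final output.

params: Δt=0.07460 u=1.12985 d=0.88507 q=0.49857 e^(-rΔt)=0.99294
t_5 payoffs: 31.2674 9.2543 0.0000 0.0000 0.0000 0.0000
t_4: node(4,0) S=89.9281 payoff=20.9319 vs cont=20.1490 → 20.9319 [stop]  node(4,1) S=114.7997 payoff=0.0000 vs cont=4.6076 → 4.6076 [wait]  node(4,2) S=146.5500 payoff=0.0000 vs cont=0.0000 → 0.0000 [wait]  node(4,3) S=187.0816 payoff=0.0000 vs cont=0.0000 → 0.0000 [wait]  node(4,4) S=238.8231 payoff=0.0000 vs cont=0.0000 → 0.0000 [wait]  ⇒ S*(4)=89.9281
t_3: node(3,0) S=101.6057 payoff=9.2543 vs cont=12.7028 → 12.7028 [wait]  node(3,1) S=129.7069 payoff=0.0000 vs cont=2.2941 → 2.2941 [wait]  node(3,2) S=165.5802 payoff=0.0000 vs cont=0.0000 → 0.0000 [wait]  node(3,3) S=211.3750 payoff=0.0000 vs cont=0.0000 → 0.0000 [wait]  ⇒ S*(3)=-
t_2: node(2,0) S=114.7997 payoff=0.0000 vs cont=7.4602 → 7.4602 [wait]  node(2,1) S=146.5500 payoff=0.0000 vs cont=1.1422 → 1.1422 [wait]  node(2,2) S=187.0816 payoff=0.0000 vs cont=0.0000 → 0.0000 [wait]  ⇒ S*(2)=-
t_1: node(1,0) S=129.7069 payoff=0.0000 vs cont=4.2798 → 4.2798 [wait]  node(1,1) S=165.5802 payoff=0.0000 vs cont=0.5687 → 0.5687 [wait]  ⇒ S*(1)=-
t_0: node(0,0) S=146.5500 payoff=0.0000 vs cont=2.4124 → 2.4124 [wait]  ⇒ S*(0)=-

price = 2.4124
boundary = - - - - 89.9281
tree:
2.4124
4.2798 0.5687
7.4602 1.1422 0.0000
12.7028 2.2941 0.0000 0.0000
20.9319 4.6076 0.0000 0.0000 0.0000
31.2674 9.2543 0.0000 0.0000 0.0000 0.0000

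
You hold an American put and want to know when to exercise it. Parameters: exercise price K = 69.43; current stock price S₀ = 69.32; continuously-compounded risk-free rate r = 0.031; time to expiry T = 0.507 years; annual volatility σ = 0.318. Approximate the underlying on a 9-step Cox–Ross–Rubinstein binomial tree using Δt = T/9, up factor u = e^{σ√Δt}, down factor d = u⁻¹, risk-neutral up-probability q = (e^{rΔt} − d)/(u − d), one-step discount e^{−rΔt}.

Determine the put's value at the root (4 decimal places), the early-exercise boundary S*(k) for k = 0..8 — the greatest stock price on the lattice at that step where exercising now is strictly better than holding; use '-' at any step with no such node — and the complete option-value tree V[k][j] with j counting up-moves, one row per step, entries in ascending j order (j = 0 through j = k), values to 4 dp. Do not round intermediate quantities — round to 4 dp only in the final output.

price = 5.9987
boundary = - - - - 51.2558 47.5296 51.2558 55.2741 59.6075
tree:
5.9987
8.2850 3.6660
11.1201 5.3955 1.8983
14.4606 7.7201 3.0211 0.7489
18.1742 10.6884 4.6913 1.3123 0.1715
21.9004 14.2430 7.0665 2.2624 0.3387 0.0000
25.3557 18.1742 10.2460 3.8180 0.6687 0.0000 0.0000
28.5598 21.9004 14.1559 6.2568 1.3206 0.0000 0.0000 0.0000
31.5310 25.3557 18.1742 9.8225 2.6077 0.0000 0.0000 0.0000 0.0000
34.2862 28.5598 21.9004 14.1559 5.1494 0.0000 0.0000 0.0000 0.0000 0.0000

Δt=0.05633  u=1.07840  d=0.92730  q=0.49271  discount=0.99826
step 9 (expiry): payoffs max(K−S,0) = 34.2862 28.5598 21.9004 14.1559 5.1494 0.0000 0.0000 0.0000 0.0000 0.0000
step 8: (k=8,j=0): S=37.8990, (K−S)⁺=31.5310, hold=31.4099 ⇒ V=31.5310 exercise | (k=8,j=1): S=44.0743, (K−S)⁺=25.3557, hold=25.2346 ⇒ V=25.3557 exercise | (k=8,j=2): S=51.2558, (K−S)⁺=18.1742, hold=18.0531 ⇒ V=18.1742 exercise | (k=8,j=3): S=59.6075, (K−S)⁺=9.8225, hold=9.7014 ⇒ V=9.8225 exercise | (k=8,j=4): S=69.3200, (K−S)⁺=0.1100, hold=2.6077 ⇒ V=2.6077 continue | (k=8,j=5): S=80.6151, (K−S)⁺=0.0000, hold=0.0000 ⇒ V=0.0000 continue | (k=8,j=6): S=93.7506, (K−S)⁺=0.0000, hold=0.0000 ⇒ V=0.0000 continue | (k=8,j=7): S=109.0264, (K−S)⁺=0.0000, hold=0.0000 ⇒ V=0.0000 continue | (k=8,j=8): S=126.7913, (K−S)⁺=0.0000, hold=0.0000 ⇒ V=0.0000 continue  boundary S*=59.6075
step 7: (k=7,j=0): S=40.8702, (K−S)⁺=28.5598, hold=28.4387 ⇒ V=28.5598 exercise | (k=7,j=1): S=47.5296, (K−S)⁺=21.9004, hold=21.7793 ⇒ V=21.9004 exercise | (k=7,j=2): S=55.2741, (K−S)⁺=14.1559, hold=14.0347 ⇒ V=14.1559 exercise | (k=7,j=3): S=64.2806, (K−S)⁺=5.1494, hold=6.2568 ⇒ V=6.2568 continue | (k=7,j=4): S=74.7545, (K−S)⁺=0.0000, hold=1.3206 ⇒ V=1.3206 continue | (k=7,j=5): S=86.9351, (K−S)⁺=0.0000, hold=0.0000 ⇒ V=0.0000 continue | (k=7,j=6): S=101.1004, (K−S)⁺=0.0000, hold=0.0000 ⇒ V=0.0000 continue | (k=7,j=7): S=117.5738, (K−S)⁺=0.0000, hold=0.0000 ⇒ V=0.0000 continue  boundary S*=55.2741
step 6: (k=6,j=0): S=44.0743, (K−S)⁺=25.3557, hold=25.2346 ⇒ V=25.3557 exercise | (k=6,j=1): S=51.2558, (K−S)⁺=18.1742, hold=18.0531 ⇒ V=18.1742 exercise | (k=6,j=2): S=59.6075, (K−S)⁺=9.8225, hold=10.2460 ⇒ V=10.2460 continue | (k=6,j=3): S=69.3200, (K−S)⁺=0.1100, hold=3.8180 ⇒ V=3.8180 continue | (k=6,j=4): S=80.6151, (K−S)⁺=0.0000, hold=0.6687 ⇒ V=0.6687 continue | (k=6,j=5): S=93.7506, (K−S)⁺=0.0000, hold=0.0000 ⇒ V=0.0000 continue | (k=6,j=6): S=109.0264, (K−S)⁺=0.0000, hold=0.0000 ⇒ V=0.0000 continue  boundary S*=51.2558
step 5: (k=5,j=0): S=47.5296, (K−S)⁺=21.9004, hold=21.7793 ⇒ V=21.9004 exercise | (k=5,j=1): S=55.2741, (K−S)⁺=14.1559, hold=14.2430 ⇒ V=14.2430 continue | (k=5,j=2): S=64.2806, (K−S)⁺=5.1494, hold=7.0665 ⇒ V=7.0665 continue | (k=5,j=3): S=74.7545, (K−S)⁺=0.0000, hold=2.2624 ⇒ V=2.2624 continue | (k=5,j=4): S=86.9351, (K−S)⁺=0.0000, hold=0.3387 ⇒ V=0.3387 continue | (k=5,j=5): S=101.1004, (K−S)⁺=0.0000, hold=0.0000 ⇒ V=0.0000 continue  boundary S*=47.5296
step 4: (k=4,j=0): S=51.2558, (K−S)⁺=18.1742, hold=18.0959 ⇒ V=18.1742 exercise | (k=4,j=1): S=59.6075, (K−S)⁺=9.8225, hold=10.6884 ⇒ V=10.6884 continue | (k=4,j=2): S=69.3200, (K−S)⁺=0.1100, hold=4.6913 ⇒ V=4.6913 continue | (k=4,j=3): S=80.6151, (K−S)⁺=0.0000, hold=1.3123 ⇒ V=1.3123 continue | (k=4,j=4): S=93.7506, (K−S)⁺=0.0000, hold=0.1715 ⇒ V=0.1715 continue  boundary S*=51.2558
step 3: (k=3,j=0): S=55.2741, (K−S)⁺=14.1559, hold=14.4606 ⇒ V=14.4606 continue | (k=3,j=1): S=64.2806, (K−S)⁺=5.1494, hold=7.7201 ⇒ V=7.7201 continue | (k=3,j=2): S=74.7545, (K−S)⁺=0.0000, hold=3.0211 ⇒ V=3.0211 continue | (k=3,j=3): S=86.9351, (K−S)⁺=0.0000, hold=0.7489 ⇒ V=0.7489 continue  boundary S*=-
step 2: (k=2,j=0): S=59.6075, (K−S)⁺=9.8225, hold=11.1201 ⇒ V=11.1201 continue | (k=2,j=1): S=69.3200, (K−S)⁺=0.1100, hold=5.3955 ⇒ V=5.3955 continue | (k=2,j=2): S=80.6151, (K−S)⁺=0.0000, hold=1.8983 ⇒ V=1.8983 continue  boundary S*=-
step 1: (k=1,j=0): S=64.2806, (K−S)⁺=5.1494, hold=8.2850 ⇒ V=8.2850 continue | (k=1,j=1): S=74.7545, (K−S)⁺=0.0000, hold=3.6660 ⇒ V=3.6660 continue  boundary S*=-
step 0: (k=0,j=0): S=69.3200, (K−S)⁺=0.1100, hold=5.9987 ⇒ V=5.9987 continue  boundary S*=-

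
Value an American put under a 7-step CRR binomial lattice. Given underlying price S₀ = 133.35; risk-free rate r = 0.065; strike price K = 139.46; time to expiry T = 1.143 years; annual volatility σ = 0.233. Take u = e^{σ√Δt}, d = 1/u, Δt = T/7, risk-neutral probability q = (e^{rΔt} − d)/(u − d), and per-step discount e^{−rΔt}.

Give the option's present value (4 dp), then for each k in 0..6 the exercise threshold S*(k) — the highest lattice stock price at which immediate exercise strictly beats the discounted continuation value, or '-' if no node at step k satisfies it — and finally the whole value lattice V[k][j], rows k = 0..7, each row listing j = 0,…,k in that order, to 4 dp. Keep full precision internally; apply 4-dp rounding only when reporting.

price = 12.7765
boundary = - - 110.4622 100.5365 110.4622 121.3677 110.4622
tree:
12.7765
19.5959 7.0588
28.9978 11.7525 3.0885
38.9235 18.8803 5.7440 0.8243
47.9573 28.9978 10.3957 1.7842 0.0000
56.1793 38.9235 18.0923 3.8619 0.0000 0.0000
63.6626 47.9573 28.9978 8.3588 0.0000 0.0000 0.0000
70.4734 56.1793 38.9235 18.0923 0.0000 0.0000 0.0000 0.0000

params: Δt=0.16329 u=1.09873 d=0.91014 q=0.53306 e^(-rΔt)=0.98944
t_7 payoffs: 70.4734 56.1793 38.9235 18.0923 0.0000 0.0000 0.0000 0.0000
t_6: node(6,0) S=75.7974 payoff=63.6626 vs cont=62.1902 → 63.6626 [stop]  node(6,1) S=91.5027 payoff=47.9573 vs cont=46.4849 → 47.9573 [stop]  node(6,2) S=110.4622 payoff=28.9978 vs cont=27.5255 → 28.9978 [stop]  node(6,3) S=133.3500 payoff=6.1100 vs cont=8.3588 → 8.3588 [wait]  node(6,4) S=160.9802 payoff=0.0000 vs cont=0.0000 → 0.0000 [wait]  node(6,5) S=194.3354 payoff=0.0000 vs cont=0.0000 → 0.0000 [wait]  node(6,6) S=234.6019 payoff=0.0000 vs cont=0.0000 → 0.0000 [wait]  ⇒ S*(6)=110.4622
t_5: node(5,0) S=83.2807 payoff=56.1793 vs cont=54.7070 → 56.1793 [stop]  node(5,1) S=100.5365 payoff=38.9235 vs cont=37.4511 → 38.9235 [stop]  node(5,2) S=121.3677 payoff=18.0923 vs cont=17.8060 → 18.0923 [stop]  node(5,3) S=146.5152 payoff=0.0000 vs cont=3.8619 → 3.8619 [wait]  node(5,4) S=176.8733 payoff=0.0000 vs cont=0.0000 → 0.0000 [wait]  node(5,5) S=213.5215 payoff=0.0000 vs cont=0.0000 → 0.0000 [wait]  ⇒ S*(5)=121.3677
t_4: node(4,0) S=91.5027 payoff=47.9573 vs cont=46.4849 → 47.9573 [stop]  node(4,1) S=110.4622 payoff=28.9978 vs cont=27.5255 → 28.9978 [stop]  node(4,2) S=133.3500 payoff=6.1100 vs cont=10.3957 → 10.3957 [wait]  node(4,3) S=160.9802 payoff=0.0000 vs cont=1.7842 → 1.7842 [wait]  node(4,4) S=194.3354 payoff=0.0000 vs cont=0.0000 → 0.0000 [wait]  ⇒ S*(4)=110.4622
t_3: node(3,0) S=100.5365 payoff=38.9235 vs cont=37.4511 → 38.9235 [stop]  node(3,1) S=121.3677 payoff=18.0923 vs cont=18.8803 → 18.8803 [wait]  node(3,2) S=146.5152 payoff=0.0000 vs cont=5.7440 → 5.7440 [wait]  node(3,3) S=176.8733 payoff=0.0000 vs cont=0.8243 → 0.8243 [wait]  ⇒ S*(3)=100.5365
t_2: node(2,0) S=110.4622 payoff=28.9978 vs cont=27.9411 → 28.9978 [stop]  node(2,1) S=133.3500 payoff=6.1100 vs cont=11.7525 → 11.7525 [wait]  node(2,2) S=160.9802 payoff=0.0000 vs cont=3.0885 → 3.0885 [wait]  ⇒ S*(2)=110.4622
t_1: node(1,0) S=121.3677 payoff=18.0923 vs cont=19.5959 → 19.5959 [wait]  node(1,1) S=146.5152 payoff=0.0000 vs cont=7.0588 → 7.0588 [wait]  ⇒ S*(1)=-
t_0: node(0,0) S=133.3500 payoff=6.1100 vs cont=12.7765 → 12.7765 [wait]  ⇒ S*(0)=-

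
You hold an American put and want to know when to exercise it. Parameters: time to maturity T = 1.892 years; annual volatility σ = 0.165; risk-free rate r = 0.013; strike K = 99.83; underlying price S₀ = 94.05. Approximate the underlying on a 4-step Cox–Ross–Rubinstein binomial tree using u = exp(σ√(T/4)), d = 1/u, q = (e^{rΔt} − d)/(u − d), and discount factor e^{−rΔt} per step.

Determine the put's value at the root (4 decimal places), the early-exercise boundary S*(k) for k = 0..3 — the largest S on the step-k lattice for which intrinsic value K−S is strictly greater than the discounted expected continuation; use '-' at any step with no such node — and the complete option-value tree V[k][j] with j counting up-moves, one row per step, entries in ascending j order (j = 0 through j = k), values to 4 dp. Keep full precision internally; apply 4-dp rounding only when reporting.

Δt=0.47300, u=1.12017, d=0.89272, q=0.49878, disc=e^(-rΔt)=0.99387
k=4 terminal: V=max(K-S,0) → 40.0954 24.8764 5.7800 0.0000 0.0000
k=3: j=0 S=66.9128 intr=32.9172 cont=32.3052 V=32.9172[EX]; j=1 S=83.9606 intr=15.8694 cont=15.2574 V=15.8694[EX]; j=2 S=105.3518 intr=0.0000 cont=2.8793 V=2.8793[hold]; j=3 S=132.1930 intr=0.0000 cont=0.0000 V=0.0000[hold]  S*(3)=83.9606
k=2: j=0 S=74.9536 intr=24.8764 cont=24.2644 V=24.8764[EX]; j=1 S=94.0500 intr=5.7800 cont=9.3326 V=9.3326[hold]; j=2 S=118.0117 intr=0.0000 cont=1.4343 V=1.4343[hold]  S*(2)=74.9536
k=1: j=0 S=83.9606 intr=15.8694 cont=17.0185 V=17.0185[hold]; j=1 S=105.3518 intr=0.0000 cont=5.3601 V=5.3601[hold]  S*(1)=-
k=0: j=0 S=94.0500 intr=5.7800 cont=11.1349 V=11.1349[hold]  S*(0)=-

price = 11.1349
boundary = - - 74.9536 83.9606
tree:
11.1349
17.0185 5.3601
24.8764 9.3326 1.4343
32.9172 15.8694 2.8793 0.0000
40.0954 24.8764 5.7800 0.0000 0.0000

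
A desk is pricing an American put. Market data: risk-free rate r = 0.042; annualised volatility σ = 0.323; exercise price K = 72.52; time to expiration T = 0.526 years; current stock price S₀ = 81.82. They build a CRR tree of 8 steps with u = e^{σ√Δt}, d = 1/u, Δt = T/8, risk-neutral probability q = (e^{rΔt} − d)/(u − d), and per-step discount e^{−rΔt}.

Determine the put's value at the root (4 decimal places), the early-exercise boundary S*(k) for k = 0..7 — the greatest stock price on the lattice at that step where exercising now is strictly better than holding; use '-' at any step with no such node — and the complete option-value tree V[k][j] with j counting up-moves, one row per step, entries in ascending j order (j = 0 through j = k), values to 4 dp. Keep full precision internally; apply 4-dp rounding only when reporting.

params: Δt=0.06575 u=1.08635 d=0.92051 q=0.49598 e^(-rΔt)=0.99724
t_8 payoffs: 30.3403 22.7414 13.7736 3.1901 0.0000 0.0000 0.0000 0.0000 0.0000
t_7: node(7,0) S=45.8219 payoff=26.6981 vs cont=26.4981 → 26.6981 [stop]  node(7,1) S=54.0769 payoff=18.4431 vs cont=18.2431 → 18.4431 [stop]  node(7,2) S=63.8191 payoff=8.7009 vs cont=8.5009 → 8.7009 [stop]  node(7,3) S=75.3165 payoff=0.0000 vs cont=1.6034 → 1.6034 [wait]  node(7,4) S=88.8851 payoff=0.0000 vs cont=0.0000 → 0.0000 [wait]  node(7,5) S=104.8982 payoff=0.0000 vs cont=0.0000 → 0.0000 [wait]  node(7,6) S=123.7961 payoff=0.0000 vs cont=0.0000 → 0.0000 [wait]  node(7,7) S=146.0986 payoff=0.0000 vs cont=0.0000 → 0.0000 [wait]  ⇒ S*(7)=63.8191
t_6: node(6,0) S=49.7786 payoff=22.7414 vs cont=22.5415 → 22.7414 [stop]  node(6,1) S=58.7464 payoff=13.7736 vs cont=13.5736 → 13.7736 [stop]  node(6,2) S=69.3299 payoff=3.1901 vs cont=5.1664 → 5.1664 [wait]  node(6,3) S=81.8200 payoff=0.0000 vs cont=0.8059 → 0.8059 [wait]  node(6,4) S=96.5603 payoff=0.0000 vs cont=0.0000 → 0.0000 [wait]  node(6,5) S=113.9561 payoff=0.0000 vs cont=0.0000 → 0.0000 [wait]  node(6,6) S=134.4859 payoff=0.0000 vs cont=0.0000 → 0.0000 [wait]  ⇒ S*(6)=58.7464
t_5: node(5,0) S=54.0769 payoff=18.4431 vs cont=18.2431 → 18.4431 [stop]  node(5,1) S=63.8191 payoff=8.7009 vs cont=9.4784 → 9.4784 [wait]  node(5,2) S=75.3165 payoff=0.0000 vs cont=2.9954 → 2.9954 [wait]  node(5,3) S=88.8851 payoff=0.0000 vs cont=0.4051 → 0.4051 [wait]  node(5,4) S=104.8982 payoff=0.0000 vs cont=0.0000 → 0.0000 [wait]  node(5,5) S=123.7961 payoff=0.0000 vs cont=0.0000 → 0.0000 [wait]  ⇒ S*(5)=54.0769
t_4: node(4,0) S=58.7464 payoff=13.7736 vs cont=13.9582 → 13.9582 [wait]  node(4,1) S=69.3299 payoff=3.1901 vs cont=6.2457 → 6.2457 [wait]  node(4,2) S=81.8200 payoff=0.0000 vs cont=1.7059 → 1.7059 [wait]  node(4,3) S=96.5603 payoff=0.0000 vs cont=0.2036 → 0.2036 [wait]  node(4,4) S=113.9561 payoff=0.0000 vs cont=0.0000 → 0.0000 [wait]  ⇒ S*(4)=-
t_3: node(3,0) S=63.8191 payoff=8.7009 vs cont=10.1050 → 10.1050 [wait]  node(3,1) S=75.3165 payoff=0.0000 vs cont=3.9830 → 3.9830 [wait]  node(3,2) S=88.8851 payoff=0.0000 vs cont=0.9582 → 0.9582 [wait]  node(3,3) S=104.8982 payoff=0.0000 vs cont=0.1023 → 0.1023 [wait]  ⇒ S*(3)=-
t_2: node(2,0) S=69.3299 payoff=3.1901 vs cont=7.0491 → 7.0491 [wait]  node(2,1) S=81.8200 payoff=0.0000 vs cont=2.4759 → 2.4759 [wait]  node(2,2) S=96.5603 payoff=0.0000 vs cont=0.5322 → 0.5322 [wait]  ⇒ S*(2)=-
t_1: node(1,0) S=75.3165 payoff=0.0000 vs cont=4.7677 → 4.7677 [wait]  node(1,1) S=88.8851 payoff=0.0000 vs cont=1.5077 → 1.5077 [wait]  ⇒ S*(1)=-
t_0: node(0,0) S=81.8200 payoff=0.0000 vs cont=3.1421 → 3.1421 [wait]  ⇒ S*(0)=-

price = 3.1421
boundary = - - - - - 54.0769 58.7464 63.8191
tree:
3.1421
4.7677 1.5077
7.0491 2.4759 0.5322
10.1050 3.9830 0.9582 0.1023
13.9582 6.2457 1.7059 0.2036 0.0000
18.4431 9.4784 2.9954 0.4051 0.0000 0.0000
22.7414 13.7736 5.1664 0.8059 0.0000 0.0000 0.0000
26.6981 18.4431 8.7009 1.6034 0.0000 0.0000 0.0000 0.0000
30.3403 22.7414 13.7736 3.1901 0.0000 0.0000 0.0000 0.0000 0.0000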